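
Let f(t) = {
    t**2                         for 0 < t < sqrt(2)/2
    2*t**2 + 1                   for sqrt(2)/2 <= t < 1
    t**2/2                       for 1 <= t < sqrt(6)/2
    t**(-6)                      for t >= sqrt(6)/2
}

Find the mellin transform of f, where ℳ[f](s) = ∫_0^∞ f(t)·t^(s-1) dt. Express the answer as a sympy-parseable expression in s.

undo the power substitution: t on [0, 1/2); 2*t + 1 on [1/2, 1); t/2 on [1, 3/2); …
f breaks at sqrt(2)/2, 1, sqrt(6)/2 into 4 integrals to sum
∫ over [0, sqrt(2)/2) of t**2·t^(s-1) joins the sum
segment sqrt(2)/2 to 1 holds (2*t**2 + 1); add its integral
between 1 and sqrt(6)/2 the integrand is t**2/2·t^(s-1)
for t in [sqrt(6)/2, ∞): the term is ∫ t**(-6)·t^(s-1)

(sqrt(2)/2)**s*(270*2**(s/2)*s*(s - 6) + 216*2**(s/2)*(s - 6) + 81*3**(s/2)*s*(s - 6) - 32*3**(s/2)*s*(s + 2) - 162*s*(s - 6) - 216*s + 1296)/(108*s*(s - 6)*(s + 2))
  -2 < Re(s) < 6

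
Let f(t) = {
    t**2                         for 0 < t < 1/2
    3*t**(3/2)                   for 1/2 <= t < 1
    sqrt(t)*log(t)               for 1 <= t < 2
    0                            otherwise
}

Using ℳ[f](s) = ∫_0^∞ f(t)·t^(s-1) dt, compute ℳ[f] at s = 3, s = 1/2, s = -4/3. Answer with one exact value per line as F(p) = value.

reversing the shared t-power: t**(3/2) on [0, 1/2); 3*t on [1/2, 1); log(t) on [1, 2)
the 3 pieces separated at 1/2, 1 each add one integral
piece [0, 1/2): integrate t**2 against the kernel
segment 1/2 to 1 holds 3*t**(3/2); add its integral
segment [1, 2) carries sqrt(t)*log(t); integrate it

F(3) = sqrt(2)*(-31700 + 17747*sqrt(2) + 107520*log(2))/47040
F(1/2) = sqrt(2)/20 + 1/8 + log(4)
F(-4/3) = -9*2**(5/6) - 18*2**(1/6)/25 - 3*2**(1/6)*log(2)/5 + 3*2**(1/3)/4 + 486/25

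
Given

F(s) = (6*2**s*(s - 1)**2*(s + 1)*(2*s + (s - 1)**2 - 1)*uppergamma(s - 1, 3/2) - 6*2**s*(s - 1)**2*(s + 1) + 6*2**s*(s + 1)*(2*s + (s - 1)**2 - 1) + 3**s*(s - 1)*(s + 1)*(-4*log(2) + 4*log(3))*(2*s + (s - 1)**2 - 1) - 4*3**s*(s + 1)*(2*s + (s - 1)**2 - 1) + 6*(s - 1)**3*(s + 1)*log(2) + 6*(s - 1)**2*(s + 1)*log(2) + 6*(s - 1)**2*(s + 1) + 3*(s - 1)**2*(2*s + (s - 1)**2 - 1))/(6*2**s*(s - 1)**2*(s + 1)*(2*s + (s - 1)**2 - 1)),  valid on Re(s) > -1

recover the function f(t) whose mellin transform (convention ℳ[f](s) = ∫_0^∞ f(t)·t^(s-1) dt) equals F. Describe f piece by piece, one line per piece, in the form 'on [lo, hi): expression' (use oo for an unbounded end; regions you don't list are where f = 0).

reversing the shared t-power: t**2 on [0, 1/2); t*log(t) on [1/2, 1); log(t) on [1, 3/2); …
treat the 4 regions marked off by 1/2, 1, 3/2 separately and sum
segment 0 to 1/2 holds t; add its integral
∫ log(t)·t^(s-1) over [1/2, 1)
the [1, 3/2) slice contributes ∫ log(t)/t·t^(s-1) dt
segment [3/2, ∞) carries exp(-t)/t; integrate it

on [0, 1/2): t
on [1/2, 1): log(t)
on [1, 3/2): log(t)/t
on [3/2, oo): exp(-t)/t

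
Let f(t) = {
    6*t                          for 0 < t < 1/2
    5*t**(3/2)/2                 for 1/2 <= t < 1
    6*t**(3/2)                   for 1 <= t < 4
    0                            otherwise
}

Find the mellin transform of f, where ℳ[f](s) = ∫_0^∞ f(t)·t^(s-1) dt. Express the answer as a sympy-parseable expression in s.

(384*2**(2*s)*(s + 1) - 5*2**(1/2 - s)*(s + 1) - 28*s - 28 + 12*(2*s + 3)/2**s)/(4*(s + 1)*(2*s + 3))
  Re(s) > -1

f breaks at 1/2, 1 into 3 integrals to sum
on [0, 1/2): add ∫ 6*t·t^(s-1) dt
between 1/2 and 1 the integrand is 5*t**(3/2)/2·t^(s-1)
segment 1 to 4 holds 6*t**(3/2); add its integral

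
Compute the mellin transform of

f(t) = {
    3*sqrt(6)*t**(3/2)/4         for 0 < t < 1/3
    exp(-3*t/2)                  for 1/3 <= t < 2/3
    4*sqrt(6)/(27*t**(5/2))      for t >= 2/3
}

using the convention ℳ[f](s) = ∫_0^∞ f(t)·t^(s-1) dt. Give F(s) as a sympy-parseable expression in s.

(2*2**s*(2*s - 5)*(2*s + 3)*uppergamma(s, 1/2) - 2*2**s*(2*s - 5)*(2*s + 3)*uppergamma(s, 1) - 4*2**s*(2*s + 3) + sqrt(2)*(2*s - 5))/(2*3**s*(2*s - 5)*(2*s + 3))
  -3/2 < Re(s) < 5/2

undo the common scale on t: t**(3/2) on [0, 1/2); exp(-t) on [1/2, 1); t**(-5/2) on [1, ∞)
linearity at 1/3, 2/3 turns ℳ[f](s) into 3 summed integrals
the [0, 1/3) slice contributes ∫ 3*sqrt(6)*t**(3/2)/4·t^(s-1) dt
the [1/3, 2/3) slice contributes ∫ exp(-3*t/2)·t^(s-1) dt
∫ over [2/3, ∞) of 4*sqrt(6)/(27*t**(5/2))·t^(s-1) joins the sum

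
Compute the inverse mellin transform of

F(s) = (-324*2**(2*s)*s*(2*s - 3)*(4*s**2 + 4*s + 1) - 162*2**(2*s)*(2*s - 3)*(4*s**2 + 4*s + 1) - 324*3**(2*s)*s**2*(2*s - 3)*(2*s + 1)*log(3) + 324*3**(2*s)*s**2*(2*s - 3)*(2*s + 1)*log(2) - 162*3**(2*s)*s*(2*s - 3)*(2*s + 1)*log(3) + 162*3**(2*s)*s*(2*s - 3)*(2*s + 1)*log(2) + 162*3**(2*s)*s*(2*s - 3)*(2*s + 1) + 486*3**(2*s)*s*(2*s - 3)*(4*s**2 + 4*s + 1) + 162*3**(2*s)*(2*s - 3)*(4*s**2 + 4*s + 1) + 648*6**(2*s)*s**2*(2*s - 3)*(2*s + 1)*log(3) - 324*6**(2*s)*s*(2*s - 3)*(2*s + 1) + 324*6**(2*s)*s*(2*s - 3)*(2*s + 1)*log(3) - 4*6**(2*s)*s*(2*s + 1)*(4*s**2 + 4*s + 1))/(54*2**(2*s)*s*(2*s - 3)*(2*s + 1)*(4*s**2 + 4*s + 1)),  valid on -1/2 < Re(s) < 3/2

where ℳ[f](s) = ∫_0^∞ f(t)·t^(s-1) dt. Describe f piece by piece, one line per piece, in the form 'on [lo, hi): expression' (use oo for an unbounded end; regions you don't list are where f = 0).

peel off the power substitution: t on [0, 1); t + 3 on [1, 3/2); t*log(t) on [3/2, 3); …
treat the 4 regions marked off by 1, 9/4, 9 separately and sum
[0, 1) adds the kernel integral of sqrt(t)
the [1, 9/4) slice contributes ∫ (sqrt(t) + 3)·t^(s-1) dt
∫ sqrt(t)*log(sqrt(t))·t^(s-1) over [9/4, 9)
for t in [9, ∞): the term is ∫ t**(-3/2)·t^(s-1)

on [0, 1): sqrt(t)
on [1, 9/4): sqrt(t) + 3
on [9/4, 9): sqrt(t)*log(sqrt(t))
on [9, oo): t**(-3/2)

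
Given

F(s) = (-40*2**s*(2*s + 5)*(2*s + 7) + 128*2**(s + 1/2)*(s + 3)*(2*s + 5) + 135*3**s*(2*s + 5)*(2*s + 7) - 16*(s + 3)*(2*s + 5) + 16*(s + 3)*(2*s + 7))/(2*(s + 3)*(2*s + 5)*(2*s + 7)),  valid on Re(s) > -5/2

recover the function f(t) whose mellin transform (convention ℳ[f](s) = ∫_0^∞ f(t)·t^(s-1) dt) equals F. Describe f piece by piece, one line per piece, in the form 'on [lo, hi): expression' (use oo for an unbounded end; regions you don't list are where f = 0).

integrate the 3 segments split at 1, 2, then add the results
on [0, 1) integrate f = 4*t**(5/2) against the kernel
the [1, 2) slice contributes ∫ 4*t**(7/2)·t^(s-1) dt
between 2 and 3 the integrand is 5*t**3/2·t^(s-1)

on [0, 1): 4*t**(5/2)
on [1, 2): 4*t**(7/2)
on [2, 3): 5*t**3/2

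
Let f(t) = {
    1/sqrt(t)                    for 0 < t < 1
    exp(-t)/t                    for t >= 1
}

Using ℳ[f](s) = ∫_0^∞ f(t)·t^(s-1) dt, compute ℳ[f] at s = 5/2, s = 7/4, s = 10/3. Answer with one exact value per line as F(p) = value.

F(5/2) = sqrt(pi)*erfc(1)/2 + exp(-1) + 1/2
F(7/4) = uppergamma(3/4, 1) + 4/5
F(10/3) = 6/17 + uppergamma(7/3, 1)

remove the shared t-power first: sqrt(t) on [0, 1); exp(-t) on [1, ∞)
linearity at 1 turns ℳ[f](s) into 2 summed integrals
[0, 1) adds the kernel integral of 1/sqrt(t)
segment 1 to ∞ holds exp(-t)/t; add its integral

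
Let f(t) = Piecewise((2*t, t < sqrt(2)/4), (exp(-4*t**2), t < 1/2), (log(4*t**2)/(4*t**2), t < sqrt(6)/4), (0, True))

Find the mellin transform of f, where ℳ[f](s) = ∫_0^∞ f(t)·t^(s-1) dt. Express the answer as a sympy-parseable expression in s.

undo the common scale on t: t on [0, sqrt(2)/2); exp(-t**2) on [sqrt(2)/2, 1); log(t**2)/t**2 on [1, sqrt(6)/2)
peel off the power substitution: sqrt(t) on [0, 1/2); exp(-t) on [1/2, 1); log(t)/t on [1, 3/2)
treat the 3 regions marked off by sqrt(2)/4, 1/2 separately and sum
piece [0, sqrt(2)/4): integrate 2*t against the kernel
on [sqrt(2)/4, 1/2) integrate f = exp(-4*t**2) against the kernel
segment 1/2 to sqrt(6)/4 holds log(4*t**2)/(4*t**2); add its integral

(sqrt(2)/4)**s*(3*2**(s/2)*(s + 1)*(s**2 - 4*s + 4)*uppergamma(s/2, 1/2) - 3*2**(s/2)*(s + 1)*(s**2 - 4*s + 4)*uppergamma(s/2, 1) + 12*2**(s/2)*(s + 1) + 3**(s/2)*s*(s + 1)*(-4*log(2) + 4*log(3)) - 8*3**(s/2)*(s + 1) + 3**(s/2)*(s + 1)*(-8*log(3) + 8*log(2)) + 3*sqrt(2)*(s**2 - 4*s + 4))/(6*(s + 1)*(s**2 - 4*s + 4))
  Re(s) > -1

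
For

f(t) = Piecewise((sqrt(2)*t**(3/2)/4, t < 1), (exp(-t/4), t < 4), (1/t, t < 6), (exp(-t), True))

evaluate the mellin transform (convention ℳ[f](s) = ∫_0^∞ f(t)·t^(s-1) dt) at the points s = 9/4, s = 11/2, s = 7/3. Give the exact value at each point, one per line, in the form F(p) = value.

F(9/4) = -16*sqrt(2)*uppergamma(9/4, 1) - 47*sqrt(2)/15 + uppergamma(9/4, 6) + 24*6**(1/4)/5 + 16*sqrt(2)*uppergamma(9/4, 1/4)
F(11/2) = -245120*exp(-1) - 60480*sqrt(pi)*erfc(1) - 1024/9 + 945*sqrt(pi)*erfc(sqrt(6))/32 + sqrt(2)/28 + 50085*sqrt(6)*exp(-6)/16 + 288*sqrt(6) + 60480*sqrt(pi)*erfc(1/2) + 71644*exp(-1/4)
F(7/3) = -16*2**(2/3)*uppergamma(7/3, 1) - 3*2**(2/3) + uppergamma(7/3, 6) + 3*sqrt(2)/46 + 9*6**(1/3)/2 + 16*2**(2/3)*uppergamma(7/3, 1/4)

strip the common scale on t: t**(3/2) on [0, 1/2); exp(-t/2) on [1/2, 2); 1/(2*t) on [2, 3); …
split f at 1, 4, 6: ℳ[f](s) collects 4 kernel integrals
segment [0, 1) carries sqrt(2)*t**(3/2)/4; integrate it
the [1, 4) slice contributes ∫ exp(-t/4)·t^(s-1) dt
∫ over [4, 6) of 1/t·t^(s-1) joins the sum
[6, ∞) adds the kernel integral of exp(-t)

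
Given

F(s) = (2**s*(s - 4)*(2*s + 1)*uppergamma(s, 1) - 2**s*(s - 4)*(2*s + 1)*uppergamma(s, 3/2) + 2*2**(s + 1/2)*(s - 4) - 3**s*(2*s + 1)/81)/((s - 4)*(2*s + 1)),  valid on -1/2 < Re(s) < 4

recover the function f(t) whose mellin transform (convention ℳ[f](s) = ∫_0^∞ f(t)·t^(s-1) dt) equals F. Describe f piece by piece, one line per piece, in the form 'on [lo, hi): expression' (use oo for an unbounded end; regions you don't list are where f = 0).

on [0, 2): sqrt(t)
on [2, 3): exp(-t/2)
on [3, oo): t**(-4)

summing 3 kernel integrals split by 2, 3 yields ℳ[f](s)
∫ sqrt(t)·t^(s-1) over [0, 2)
segment [2, 3) carries exp(-t/2); integrate it
[3, ∞) adds the kernel integral of t**(-4)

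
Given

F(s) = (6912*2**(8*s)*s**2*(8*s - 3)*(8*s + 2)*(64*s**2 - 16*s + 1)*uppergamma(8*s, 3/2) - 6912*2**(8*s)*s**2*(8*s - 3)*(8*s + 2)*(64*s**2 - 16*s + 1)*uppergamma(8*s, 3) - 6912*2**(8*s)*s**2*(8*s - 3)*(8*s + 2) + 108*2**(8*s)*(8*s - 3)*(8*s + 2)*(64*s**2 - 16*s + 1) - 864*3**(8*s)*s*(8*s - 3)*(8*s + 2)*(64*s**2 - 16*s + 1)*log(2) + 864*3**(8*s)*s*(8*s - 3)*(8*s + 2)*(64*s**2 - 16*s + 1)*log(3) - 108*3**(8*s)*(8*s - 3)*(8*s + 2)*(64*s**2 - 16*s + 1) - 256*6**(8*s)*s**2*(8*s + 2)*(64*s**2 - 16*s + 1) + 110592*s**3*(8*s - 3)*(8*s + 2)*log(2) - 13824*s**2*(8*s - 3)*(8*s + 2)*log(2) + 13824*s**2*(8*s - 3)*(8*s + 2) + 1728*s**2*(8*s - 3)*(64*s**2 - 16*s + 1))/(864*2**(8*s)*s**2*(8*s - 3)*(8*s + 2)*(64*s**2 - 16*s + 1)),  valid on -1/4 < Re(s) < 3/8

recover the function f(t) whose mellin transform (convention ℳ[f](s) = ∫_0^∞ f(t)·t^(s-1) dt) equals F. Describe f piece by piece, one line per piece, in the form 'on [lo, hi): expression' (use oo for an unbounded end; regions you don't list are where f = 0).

invert the power substitution to get sqrt(t) on [0, 1/16); log(t**(1/4))/t**(1/4) on [1/16, 1); log(t**(1/4)) on [1, 81/16); …
peel off the power substitution: t on [0, 1/4); log(sqrt(t))/sqrt(t) on [1/4, 1); log(sqrt(t)) on [1, 9/4); …
peel off the power substitution: t**2 on [0, 1/2); log(t)/t on [1/2, 1); log(t) on [1, 3/2); …
decompose at 1/256, 1, 6561/256, 6561; ℳ[f](s) sums the 5 pieces' integrals
∫ over [0, 1/256) of t**(1/4)·t^(s-1) joins the sum
between 1/256 and 1 the integrand is log(t**(1/8))/t**(1/8)·t^(s-1)
[1, 6561/256) adds the kernel integral of log(t**(1/8))
between 6561/256 and 6561 the integrand is exp(-t**(1/8))·t^(s-1)
∫ over [6561, ∞) of t**(-3/8)·t^(s-1) joins the sum

on [0, 1/256): t**(1/4)
on [1/256, 1): log(t**(1/8))/t**(1/8)
on [1, 6561/256): log(t**(1/8))
on [6561/256, 6561): exp(-t**(1/8))
on [6561, oo): t**(-3/8)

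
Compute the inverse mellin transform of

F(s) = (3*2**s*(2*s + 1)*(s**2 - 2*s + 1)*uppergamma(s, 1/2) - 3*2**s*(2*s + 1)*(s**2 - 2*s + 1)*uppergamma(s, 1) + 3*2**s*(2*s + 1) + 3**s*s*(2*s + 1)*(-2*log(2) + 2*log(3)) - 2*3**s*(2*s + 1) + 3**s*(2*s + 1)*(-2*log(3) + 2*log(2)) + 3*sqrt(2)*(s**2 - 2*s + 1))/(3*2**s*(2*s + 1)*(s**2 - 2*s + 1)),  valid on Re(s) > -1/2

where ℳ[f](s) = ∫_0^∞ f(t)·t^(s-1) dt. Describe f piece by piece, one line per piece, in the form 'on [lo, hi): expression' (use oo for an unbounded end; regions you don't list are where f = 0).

on [0, 1/2): sqrt(t)
on [1/2, 1): exp(-t)
on [1, 3/2): log(t)/t

split f at 1/2, 1: ℳ[f](s) collects 3 kernel integrals
segment 0 to 1/2 holds sqrt(t); add its integral
∫ exp(-t)·t^(s-1) over [1/2, 1)
[1, 3/2) adds the kernel integral of log(t)/t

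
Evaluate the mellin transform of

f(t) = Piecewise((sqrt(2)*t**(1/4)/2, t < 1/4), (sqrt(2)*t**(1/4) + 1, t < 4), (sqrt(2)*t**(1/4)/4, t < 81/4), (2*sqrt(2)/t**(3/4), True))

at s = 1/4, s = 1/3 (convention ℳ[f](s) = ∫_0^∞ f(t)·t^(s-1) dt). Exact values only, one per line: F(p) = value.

undo the power substitution: sqrt(2)*sqrt(t)/2 on [0, 1/2); sqrt(2)*sqrt(t) + 1 on [1/2, 2); sqrt(2)*sqrt(t)/4 on [2, 9/2); …
back out the common scale on t: sqrt(t) on [0, 1/4); 2*sqrt(t) + 1 on [1/4, 1); sqrt(t)/2 on [1, 9/4); …
strip the power substitution: t on [0, 1/2); 2*t + 1 on [1/2, 1); t/2 on [1, 3/2); …
split f at 1/4, 4, 81/4: ℳ[f](s) collects 4 kernel integrals
for t in [0, 1/4): the term is ∫ sqrt(2)*t**(1/4)/2·t^(s-1)
segment 1/4 to 4 holds (sqrt(2)*t**(1/4) + 1); add its integral
segment [4, 81/4) carries sqrt(2)*t**(1/4)/4; integrate it
between 81/4 and ∞ the integrand is 2*sqrt(2)/t**(3/4)·t^(s-1)

F(1/4) = 275*sqrt(2)/36
F(1/3) = 2**(1/3)*(-405 + 629*3**(1/3) + 1170*2**(1/3))/210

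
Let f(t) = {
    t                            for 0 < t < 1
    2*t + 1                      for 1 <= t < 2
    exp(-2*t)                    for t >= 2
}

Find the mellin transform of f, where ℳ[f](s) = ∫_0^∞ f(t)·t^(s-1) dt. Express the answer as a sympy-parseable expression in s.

linearity at 1, 2 turns ℳ[f](s) into 3 summed integrals
on [0, 1): add ∫ t·t^(s-1) dt
on [1, 2) integrate f = (2*t + 1) against the kernel
on [2, ∞): add ∫ exp(-2*t)·t^(s-1) dt

(2**s*s*(s + 1)*uppergamma(s, 4) - 2*4**s*s - 4**s + 5*8**s*s + 8**s)/(4**s*s*(s + 1))
  Re(s) > -1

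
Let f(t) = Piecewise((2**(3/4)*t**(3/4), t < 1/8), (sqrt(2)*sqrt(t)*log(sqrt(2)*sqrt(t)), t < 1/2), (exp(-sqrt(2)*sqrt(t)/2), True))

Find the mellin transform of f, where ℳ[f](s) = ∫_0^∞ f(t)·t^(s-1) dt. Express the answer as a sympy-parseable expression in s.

(2*2**(4*s)*(4*s + 3)*(4*s**2 + 4*s + 1)*uppergamma(2*s, 1/2) - 2*2**(2*s)*(4*s + 3) + s*(4*s + 3)*log(4) + 4*s + (4*s + 3)*log(2) + sqrt(2)*(4*s**2 + 4*s + 1) + 3)/(8**s*(4*s + 3)*(4*s**2 + 4*s + 1))
  Re(s) > -3/4

remove the common scale on t first: t**(3/4) on [0, 1/4); sqrt(t)*log(sqrt(t)) on [1/4, 1); exp(-sqrt(t)/2) on [1, ∞)
the power substitution comes off first: t**(3/2) on [0, 1/2); t*log(t) on [1/2, 1); exp(-t/2) on [1, ∞)
breakpoints 1/8, 1/2: one integral from each of the 3 segments
between 0 and 1/8 the integrand is 2**(3/4)*t**(3/4)·t^(s-1)
on [1/8, 1/2) integrate f = sqrt(2)*sqrt(t)*log(sqrt(2)*sqrt(t)) against the kernel
[1/2, ∞) adds the kernel integral of exp(-sqrt(2)*sqrt(t)/2)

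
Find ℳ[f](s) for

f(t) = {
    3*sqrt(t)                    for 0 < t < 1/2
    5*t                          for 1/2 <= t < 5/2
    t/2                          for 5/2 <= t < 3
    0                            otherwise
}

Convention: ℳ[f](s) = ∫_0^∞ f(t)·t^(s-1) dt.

slice at 1/2, 5/2, transform all 3 pieces, and sum them
on [0, 1/2) integrate f = 3*sqrt(t) against the kernel
∫ over [1/2, 5/2) of 5*t·t^(s-1) joins the sum
over [5/2, 3), the kernel integral of t/2 enters the sum

(45*5**s*(2*s + 1) + 6*6**s*(2*s + 1) - 20*s + 12*sqrt(2)*(s + 1) - 10)/(4*2**s*(s + 1)*(2*s + 1))
  Re(s) > -1/2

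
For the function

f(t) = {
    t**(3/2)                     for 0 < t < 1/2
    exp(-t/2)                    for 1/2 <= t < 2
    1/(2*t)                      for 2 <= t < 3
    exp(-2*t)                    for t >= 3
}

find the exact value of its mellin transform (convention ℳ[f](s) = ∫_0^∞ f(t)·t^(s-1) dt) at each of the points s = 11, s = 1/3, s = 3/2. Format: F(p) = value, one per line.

cuts at 1/2, 2, 3: linearity sums the 4 kernel integrals
∫ over [0, 1/2) of t**(3/2)·t^(s-1) joins the sum
segment 1/2 to 2 holds exp(-t/2); add its integral
between 2 and 3 the integrand is 1/(2*t)·t^(s-1)
∫ over [3, ∞) of exp(-2*t)·t^(s-1) joins the sum

F(11) = -20201678848*exp(-1) + sqrt(2)/102400 + 5474871*exp(-6)/8 + 11605/4 + 4885809916361*exp(-1/4)/512
F(1/3) = -3**(1/3)/4 - 2**(1/3)*uppergamma(1/3, 1) + 2**(2/3)*uppergamma(1/3, 6)/2 + 3*2**(1/6)/22 + 3*2**(1/3)/8 + 2**(1/3)*uppergamma(1/3, 1/4)
F(3/2) = -sqrt(2) - 2*sqrt(2)*exp(-1) - sqrt(2)*sqrt(pi)*erfc(1) + sqrt(2)*sqrt(pi)*erfc(sqrt(6))/8 + sqrt(3)*exp(-6)/2 + 1/24 + sqrt(2)*exp(-1/4) + sqrt(2)*sqrt(pi)*erfc(1/2) + sqrt(3)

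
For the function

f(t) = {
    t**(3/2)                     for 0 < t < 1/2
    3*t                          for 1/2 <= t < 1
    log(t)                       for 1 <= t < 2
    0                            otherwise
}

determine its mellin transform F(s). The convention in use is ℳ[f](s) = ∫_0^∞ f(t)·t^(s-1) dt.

decompose at 1/2, 1; ℳ[f](s) sums the 3 pieces' integrals
on [0, 1/2) integrate f = t**(3/2) against the kernel
[1/2, 1) adds the kernel integral of 3*t
segment 1 to 2 holds log(t); add its integral

(-2*2**(2*s)*(s + 1)*(2*s + 3) + 6*2**s*s**2*(2*s + 3) + 2*2**s*(s + 1)*(2*s + 3) + 4**s*s*(s + 1)*(2*s + 3)*log(4) + sqrt(2)*s**2*(s + 1) - 3*s**2*(2*s + 3))/(2*2**s*s**2*(s + 1)*(2*s + 3))
  Re(s) > -3/2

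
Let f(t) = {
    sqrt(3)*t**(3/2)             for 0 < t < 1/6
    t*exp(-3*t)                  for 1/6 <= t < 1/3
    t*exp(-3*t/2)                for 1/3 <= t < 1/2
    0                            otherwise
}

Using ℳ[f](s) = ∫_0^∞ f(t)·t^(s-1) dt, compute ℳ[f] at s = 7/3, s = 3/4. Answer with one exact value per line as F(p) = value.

F(7/3) = 6**(2/3)*(-1472*2**(2/3)*uppergamma(10/3, 3/4) - 184*2**(1/3)*uppergamma(10/3, 1) + 3*sqrt(2) + 184*2**(1/3)*uppergamma(10/3, 1/2) + 1472*2**(2/3)*uppergamma(10/3, 1/2))/29808
F(3/4) = 3**(1/4)*(-36*2**(3/4)*uppergamma(7/4, 3/4) - 18*uppergamma(7/4, 1) + 2**(3/4) + 18*uppergamma(7/4, 1/2) + 36*2**(3/4)*uppergamma(7/4, 1/2))/162

strip the shared t-power: sqrt(3)*sqrt(t) on [0, 1/6); exp(-3*t) on [1/6, 1/3); exp(-3*t/2) on [1/3, 1/2)
remove the common scale on t first: sqrt(t) on [0, 1/2); exp(-t) on [1/2, 1); exp(-t/2) on [1, 3/2)
linearity at 1/6, 1/3 turns ℳ[f](s) into 3 summed integrals
for t in [0, 1/6): the term is ∫ sqrt(3)*t**(3/2)·t^(s-1)
piece [1/6, 1/3): integrate t*exp(-3*t) against the kernel
segment 1/3 to 1/2 holds t*exp(-3*t/2); add its integral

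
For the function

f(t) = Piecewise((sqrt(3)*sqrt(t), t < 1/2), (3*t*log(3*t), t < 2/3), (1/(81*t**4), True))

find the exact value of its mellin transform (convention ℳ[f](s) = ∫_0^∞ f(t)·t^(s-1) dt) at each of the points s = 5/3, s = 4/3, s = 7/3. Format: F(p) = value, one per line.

the common scale on t comes off first: sqrt(t) on [0, 3/2); t*log(t) on [3/2, 2); t**(-4) on [2, ∞)
linearity at 1/2, 2/3 turns ℳ[f](s) into 3 summed integrals
segment [0, 1/2) carries sqrt(3)*sqrt(t); integrate it
between 1/2 and 2/3 the integrand is 3*t*log(3*t)·t^(s-1)
piece [2/3, ∞): integrate 1/(81*t**4) against the kernel

F(5/3) = -9*2**(1/3)*log(3)/64 - 19*12**(1/3)/336 + 27*2**(1/3)/512 + 9*2**(1/3)*log(2)/64 + 3*2**(5/6)*sqrt(3)/52 + 12**(1/3)*log(2)/6
F(4/3) = -9*2**(2/3)*log(3)/56 - 719*18**(1/3)/9408 + 27*2**(2/3)/392 + 9*2**(2/3)*log(2)/56 + 3*2**(1/6)*sqrt(3)/22 + 4*18**(1/3)*log(2)/21
F(7/3) = -9*2**(2/3)*log(3)/160 - 19*18**(1/3)/900 + 27*2**(2/3)/1600 + 9*2**(2/3)*log(2)/160 + 3*2**(1/6)*sqrt(3)/68 + 4*18**(1/3)*log(2)/45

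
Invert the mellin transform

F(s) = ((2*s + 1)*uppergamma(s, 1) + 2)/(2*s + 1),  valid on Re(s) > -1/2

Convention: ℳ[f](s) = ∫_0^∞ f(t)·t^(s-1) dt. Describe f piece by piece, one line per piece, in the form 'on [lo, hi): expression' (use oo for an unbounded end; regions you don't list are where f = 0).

along the cuts 1, ℳ[f](s) splits into 2 integrals
∫ sqrt(t)·t^(s-1) over [0, 1)
for t in [1, ∞): the term is ∫ exp(-t)·t^(s-1)

on [0, 1): sqrt(t)
on [1, oo): exp(-t)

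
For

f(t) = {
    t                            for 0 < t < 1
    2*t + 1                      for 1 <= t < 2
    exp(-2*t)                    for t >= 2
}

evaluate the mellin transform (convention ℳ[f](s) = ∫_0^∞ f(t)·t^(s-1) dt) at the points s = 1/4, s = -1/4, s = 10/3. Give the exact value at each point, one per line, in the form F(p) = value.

F(1/4) = -24/5 + 2**(3/4)*uppergamma(1/4, 4)/2 + 36*2**(1/4)/5
F(-1/4) = 2**(1/4)*uppergamma(-1/4, 4) + 2*2**(3/4)/3 + 8/3
F(10/3) = -69/130 + 2**(2/3)*uppergamma(10/3, 4)/16 + 636*2**(1/3)/65

treat the 3 regions marked off by 1, 2 separately and sum
[0, 1) adds the kernel integral of t
over [1, 2), the kernel integral of (2*t + 1) enters the sum
segment [2, ∞) carries exp(-2*t); integrate it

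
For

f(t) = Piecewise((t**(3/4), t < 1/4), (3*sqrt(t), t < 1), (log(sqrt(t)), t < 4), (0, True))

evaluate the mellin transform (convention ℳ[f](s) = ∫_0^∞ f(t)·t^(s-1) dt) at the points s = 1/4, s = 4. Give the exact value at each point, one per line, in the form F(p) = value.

F(1/4) = sqrt(2)*(-72 + 32*log(2) + 49*sqrt(2))/8
F(4) = -5609/768 + sqrt(2)/4864 + 64*log(2)

remove the power substitution first: t**(3/2) on [0, 1/2); 3*t on [1/2, 1); log(t) on [1, 2)
breakpoints 1/4, 1: one integral from each of the 3 segments
over [0, 1/4), the kernel integral of t**(3/4) enters the sum
segment [1/4, 1) carries 3*sqrt(t); integrate it
on [1, 4) integrate f = log(sqrt(t)) against the kernel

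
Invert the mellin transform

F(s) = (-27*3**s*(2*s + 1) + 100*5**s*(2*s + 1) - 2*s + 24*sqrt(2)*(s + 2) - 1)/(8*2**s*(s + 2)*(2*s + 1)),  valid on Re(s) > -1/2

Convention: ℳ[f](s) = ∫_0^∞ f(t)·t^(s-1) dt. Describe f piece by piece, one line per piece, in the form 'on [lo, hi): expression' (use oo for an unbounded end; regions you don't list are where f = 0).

on [0, 1/2): 3*sqrt(t)
on [1/2, 3/2): t**2/2
on [3/2, 5/2): 2*t**2

along the cuts 1/2, 3/2, ℳ[f](s) splits into 3 integrals
over [0, 1/2), the kernel integral of 3*sqrt(t) enters the sum
the [1/2, 3/2) slice contributes ∫ t**2/2·t^(s-1) dt
∫ over [3/2, 5/2) of 2*t**2·t^(s-1) joins the sum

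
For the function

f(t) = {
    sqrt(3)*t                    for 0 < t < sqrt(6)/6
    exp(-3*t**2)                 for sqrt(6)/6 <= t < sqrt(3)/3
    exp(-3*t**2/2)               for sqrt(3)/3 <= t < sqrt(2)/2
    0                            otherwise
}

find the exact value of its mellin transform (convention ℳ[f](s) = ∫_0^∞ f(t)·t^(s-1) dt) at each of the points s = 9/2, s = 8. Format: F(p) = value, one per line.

F(9/2) = 3**(3/4)*(-88*2**(1/4)*uppergamma(9/4, 3/4) - 22*uppergamma(9/4, 1) + 2**(1/4) + 22*uppergamma(9/4, 1/2) + 88*2**(1/4)*uppergamma(9/4, 1/2))/1188
F(8) = -269*exp(-3/4)/216 - 8*exp(-1)/81 + sqrt(2)/23328 + 1343*exp(-1/2)/1296

peel off the power substitution: sqrt(3)*sqrt(t) on [0, 1/6); exp(-3*t) on [1/6, 1/3); exp(-3*t/2) on [1/3, 1/2)
the common scale on t comes off first: sqrt(t) on [0, 1/2); exp(-t) on [1/2, 1); exp(-t/2) on [1, 3/2)
f breaks at sqrt(6)/6, sqrt(3)/3 into 3 integrals to sum
segment [0, sqrt(6)/6) carries sqrt(3)*t; integrate it
on [sqrt(6)/6, sqrt(3)/3) integrate f = exp(-3*t**2) against the kernel
for t in [sqrt(3)/3, sqrt(2)/2): the term is ∫ exp(-3*t**2/2)·t^(s-1)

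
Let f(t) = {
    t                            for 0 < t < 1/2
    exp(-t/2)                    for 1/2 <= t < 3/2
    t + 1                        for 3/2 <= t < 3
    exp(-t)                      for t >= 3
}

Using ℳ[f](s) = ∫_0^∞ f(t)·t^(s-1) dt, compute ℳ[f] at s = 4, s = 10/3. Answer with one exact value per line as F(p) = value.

integrate the 4 segments split at 1/2, 3/2, 3, then add the results
between 0 and 1/2 the integrand is t·t^(s-1)
over [1/2, 3/2), the kernel integral of exp(-t/2) enters the sum
for t in [3/2, 3): the term is ∫ (t + 1)·t^(s-1)
on [3, ∞): add ∫ exp(-t)·t^(s-1) dt

F(4) = -807*exp(-3/4)/4 + 78*exp(-3) + 21143/320 + 493*exp(-1/4)/4
F(10/3) = 2**(2/3)*(-8320*2**(2/3)*uppergamma(10/3, 3/4) - 2268*3**(1/3) + 15 + 1040*2**(1/3)*uppergamma(10/3, 3) + 8320*2**(2/3)*uppergamma(10/3, 1/4) + 27864*6**(1/3))/2080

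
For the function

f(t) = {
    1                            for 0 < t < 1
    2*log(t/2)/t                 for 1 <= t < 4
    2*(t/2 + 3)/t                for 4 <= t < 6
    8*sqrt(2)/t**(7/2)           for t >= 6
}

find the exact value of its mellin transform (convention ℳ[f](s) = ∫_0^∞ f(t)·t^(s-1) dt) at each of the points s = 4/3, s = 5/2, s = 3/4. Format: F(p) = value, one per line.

F(4/3) = -39*2**(2/3) + 4*2**(1/3)*3**(5/6)/117 + log(2**(6 + 6*2**(2/3))) + 75/4 + 45*6**(1/3)/2
F(5/2) = -2278/45 + 4*sqrt(2)/3 + 12*log(2) + 192*sqrt(6)/5
F(3/4) = -8*6**(3/4)/3 - log(2**(4*sqrt(2) + 8)) - 20*sqrt(2)/3 + 4*2**(3/4)*3**(1/4)/297 + 100/3

strip the common scale on t: 1 on [0, 1/2); log(t)/t on [1/2, 2); (t + 3)/t on [2, 3); …
the shared t-power comes off first: t on [0, 1/2); log(t) on [1/2, 2); t + 3 on [2, 3); …
breakpoints 1, 4, 6: one integral from each of the 4 segments
for t in [0, 1): the term is ∫ 1·t^(s-1)
∫ over [1, 4) of 2*log(t/2)/t·t^(s-1) joins the sum
on [4, 6) integrate f = 2*(t/2 + 3)/t against the kernel
on [6, ∞) integrate f = 8*sqrt(2)/t**(7/2) against the kernel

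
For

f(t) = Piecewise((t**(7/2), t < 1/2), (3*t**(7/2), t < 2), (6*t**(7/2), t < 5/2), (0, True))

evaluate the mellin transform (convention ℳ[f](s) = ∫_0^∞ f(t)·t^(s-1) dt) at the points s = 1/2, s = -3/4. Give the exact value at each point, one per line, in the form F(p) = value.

F(1/2) = 745/16
F(-3/4) = 2**(1/4)*(-48*sqrt(2) - 1 + 75*5**(3/4))/11

decompose at 1/2, 2; ℳ[f](s) sums the 3 pieces' integrals
over [0, 1/2), the kernel integral of t**(7/2) enters the sum
on [1/2, 2) integrate f = 3*t**(7/2) against the kernel
the [2, 5/2) slice contributes ∫ 6*t**(7/2)·t^(s-1) dt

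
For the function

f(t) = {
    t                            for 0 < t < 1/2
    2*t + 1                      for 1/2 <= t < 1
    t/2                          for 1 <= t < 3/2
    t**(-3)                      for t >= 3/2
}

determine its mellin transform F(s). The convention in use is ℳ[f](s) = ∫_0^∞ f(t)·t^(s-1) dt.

slice at 1/2, 1, 3/2, transform all 4 pieces, and sum them
[0, 1/2) adds the kernel integral of t
piece [1/2, 1): integrate (2*t + 1) against the kernel
for t in [1, 3/2): the term is ∫ t/2·t^(s-1)
between 3/2 and ∞ the integrand is t**(-3)·t^(s-1)

(270*2**s*s**2 - 702*2**s*s - 324*2**s + 49*3**s*s**2 - 275*3**s*s - 162*s**2 + 378*s + 324)/(108*2**s*s*(s**2 - 2*s - 3))
  -1 < Re(s) < 3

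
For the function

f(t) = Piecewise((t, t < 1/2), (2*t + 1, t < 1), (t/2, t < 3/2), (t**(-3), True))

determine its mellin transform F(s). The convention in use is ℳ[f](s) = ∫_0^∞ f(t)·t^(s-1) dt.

(270*2**s*s**2 - 702*2**s*s - 324*2**s + 49*3**s*s**2 - 275*3**s*s - 162*s**2 + 378*s + 324)/(108*2**s*s*(s**2 - 2*s - 3))
  -1 < Re(s) < 3

along the cuts 1/2, 1, 3/2, ℳ[f](s) splits into 4 integrals
segment [0, 1/2) carries t; integrate it
on [1/2, 1): add ∫ (2*t + 1)·t^(s-1) dt
[1, 3/2) adds the kernel integral of t/2
segment 3/2 to ∞ holds t**(-3); add its integral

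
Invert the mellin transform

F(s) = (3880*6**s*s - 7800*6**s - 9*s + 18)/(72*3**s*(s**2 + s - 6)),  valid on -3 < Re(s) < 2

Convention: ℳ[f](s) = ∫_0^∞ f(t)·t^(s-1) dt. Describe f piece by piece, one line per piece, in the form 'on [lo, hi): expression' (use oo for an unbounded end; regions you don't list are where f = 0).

reversing the common scale on t: t**3 on [0, 1/2); 2*t**3 on [1/2, 3); t**(-2) on [3, ∞)
reversing the shared t-power: t on [0, 1/2); 2*t on [1/2, 3); t**(-4) on [3, ∞)
cuts at 1/3, 2: linearity sums the 3 kernel integrals
for t in [0, 1/3): the term is ∫ 27*t**3/8·t^(s-1)
over [1/3, 2), the kernel integral of 27*t**3/4 enters the sum
the [2, ∞) slice contributes ∫ 4/(9*t**2)·t^(s-1) dt

on [0, 1/3): 27*t**3/8
on [1/3, 2): 27*t**3/4
on [2, oo): 4/(9*t**2)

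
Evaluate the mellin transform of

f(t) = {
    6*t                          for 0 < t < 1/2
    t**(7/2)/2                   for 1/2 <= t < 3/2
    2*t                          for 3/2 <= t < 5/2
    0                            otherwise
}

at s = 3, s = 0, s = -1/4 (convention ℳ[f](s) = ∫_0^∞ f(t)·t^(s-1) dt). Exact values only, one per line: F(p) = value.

F(3) = -sqrt(2)/1664 + 729*sqrt(6)/1664 + 547/32
F(0) = -sqrt(2)/112 + 27*sqrt(6)/112 + 5
F(-1/4) = 2**(1/4)*(-416*3**(3/4) - 3*sqrt(2) + 81*sqrt(2)*3**(1/4) + 1248 + 416*5**(3/4))/312

linearity at 1/2, 3/2 turns ℳ[f](s) into 3 summed integrals
between 0 and 1/2 the integrand is 6*t·t^(s-1)
the [1/2, 3/2) slice contributes ∫ t**(7/2)/2·t^(s-1) dt
[3/2, 5/2) adds the kernel integral of 2*t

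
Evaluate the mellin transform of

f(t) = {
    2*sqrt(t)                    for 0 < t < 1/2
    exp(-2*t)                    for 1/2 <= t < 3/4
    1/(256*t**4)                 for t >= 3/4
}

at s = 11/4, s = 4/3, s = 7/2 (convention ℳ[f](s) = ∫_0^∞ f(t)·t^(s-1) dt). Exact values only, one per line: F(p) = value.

undo the power substitution: 2*t on [0, sqrt(2)/2); exp(-2*t**2) on [sqrt(2)/2, sqrt(3)/2); 1/(256*t**8) on [sqrt(3)/2, ∞)
the common scale on t comes off first: t on [0, sqrt(2)); exp(-t**2/2) on [sqrt(2), sqrt(3)); t**(-8) on [sqrt(3), ∞)
undo the power substitution: sqrt(t) on [0, 2); exp(-t/2) on [2, 3); t**(-4) on [3, ∞)
along the cuts 1/2, 3/4, ℳ[f](s) splits into 3 integrals
segment [0, 1/2) carries 2*sqrt(t); integrate it
∫ over [1/2, 3/4) of exp(-2*t)·t^(s-1) joins the sum
on [3/4, ∞): add ∫ 1/(256*t**4)·t^(s-1) dt

F(11/4) = -2**(1/4)*uppergamma(11/4, 3/2)/8 + sqrt(2)*3**(3/4)/720 + 2**(3/4)/26 + 2**(1/4)*uppergamma(11/4, 1)/8
F(4/3) = -2**(2/3)*uppergamma(4/3, 3/2)/4 + 6**(1/3)/576 + 2**(2/3)*uppergamma(4/3, 1)/4 + 3*2**(1/6)/11
F(7/2) = -39*sqrt(3)*exp(-3/2)/64 - 15*sqrt(2)*sqrt(pi)*erfc(sqrt(6)/2)/128 + sqrt(3)/192 + 1/32 + 15*sqrt(2)*sqrt(pi)*erfc(1)/128 + 29*sqrt(2)*exp(-1)/64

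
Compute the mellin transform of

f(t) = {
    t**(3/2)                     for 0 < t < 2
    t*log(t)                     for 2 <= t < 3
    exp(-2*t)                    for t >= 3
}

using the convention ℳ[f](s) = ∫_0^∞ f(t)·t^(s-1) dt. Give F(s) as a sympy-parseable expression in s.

(-12**s*s*(2*s + 3)*log(4) - 12**s*(2*s + 3)*log(4) + 12**s*(4*s + 6) + 12**s*sqrt(2)*(4*s**2 + 8*s + 4) + 3*18**s*s*(2*s + 3)*log(3) + 18**s*(-6*s - 9) + 3*18**s*(2*s + 3)*log(3) + 3**s*(2*s + 3)*(s**2 + 2*s + 1)*uppergamma(s, 6))/(6**s*(2*s + 3)*(s**2 + 2*s + 1))
  Re(s) > -3/2

integrate the 3 segments split at 2, 3, then add the results
piece [0, 2): integrate t**(3/2) against the kernel
for t in [2, 3): the term is ∫ t*log(t)·t^(s-1)
for t in [3, ∞): the term is ∫ exp(-2*t)·t^(s-1)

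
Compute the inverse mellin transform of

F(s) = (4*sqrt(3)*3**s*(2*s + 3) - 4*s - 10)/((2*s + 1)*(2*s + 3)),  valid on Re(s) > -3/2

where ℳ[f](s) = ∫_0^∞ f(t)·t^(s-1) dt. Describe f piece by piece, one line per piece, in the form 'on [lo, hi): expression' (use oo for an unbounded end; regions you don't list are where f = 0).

breakpoints 1: one integral from each of the 2 segments
piece [0, 1): integrate t**(3/2) against the kernel
segment [1, 3) carries 2*sqrt(t); integrate it

on [0, 1): t**(3/2)
on [1, 3): 2*sqrt(t)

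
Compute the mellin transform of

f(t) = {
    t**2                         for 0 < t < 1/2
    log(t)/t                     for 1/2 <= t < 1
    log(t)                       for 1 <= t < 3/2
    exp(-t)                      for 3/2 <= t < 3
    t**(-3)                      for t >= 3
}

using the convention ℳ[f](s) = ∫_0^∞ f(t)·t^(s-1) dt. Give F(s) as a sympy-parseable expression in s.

linearity at 1/2, 1, 3/2, 3 turns ℳ[f](s) into 5 summed integrals
∫ over [0, 1/2) of t**2·t^(s-1) joins the sum
on [1/2, 1): add ∫ log(t)/t·t^(s-1) dt
on [1, 3/2): add ∫ log(t)·t^(s-1) dt
∫ over [3/2, 3) of exp(-t)·t^(s-1) joins the sum
over [3, ∞), the kernel integral of t**(-3) enters the sum

(108*2**s*s**2*(s - 3)*(s + 2)*(s**2 - 2*s + 1)*uppergamma(s, 3/2) - 108*2**s*s**2*(s - 3)*(s + 2)*(s**2 - 2*s + 1)*uppergamma(s, 3) - 108*2**s*s**2*(s - 3)*(s + 2) + 108*2**s*(s - 3)*(s + 2)*(s**2 - 2*s + 1) - 108*3**s*s*(s - 3)*(s + 2)*(s**2 - 2*s + 1)*log(2) + 108*3**s*s*(s - 3)*(s + 2)*(s**2 - 2*s + 1)*log(3) - 108*3**s*(s - 3)*(s + 2)*(s**2 - 2*s + 1) - 4*6**s*s**2*(s + 2)*(s**2 - 2*s + 1) + 216*s**3*(s - 3)*(s + 2)*log(2) - 216*s**2*(s - 3)*(s + 2)*log(2) + 216*s**2*(s - 3)*(s + 2) + 27*s**2*(s - 3)*(s**2 - 2*s + 1))/(108*2**s*s**2*(s - 3)*(s + 2)*(s**2 - 2*s + 1))
  -2 < Re(s) < 3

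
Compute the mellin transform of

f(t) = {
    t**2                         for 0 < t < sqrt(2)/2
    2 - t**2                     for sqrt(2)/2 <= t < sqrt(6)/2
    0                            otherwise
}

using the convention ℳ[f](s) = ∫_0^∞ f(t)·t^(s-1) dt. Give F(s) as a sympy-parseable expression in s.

(3**(s/2)*s/2 + 4*3**(s/2) - s - 4)/(2*2**(s/2)*s*(s/2 + 1))
  Re(s) > -2

the power substitution comes off first: t on [0, 1/2); 2 - t on [1/2, 3/2)
decompose at sqrt(2)/2; ℳ[f](s) sums the 2 pieces' integrals
on [0, sqrt(2)/2) integrate f = t**2 against the kernel
∫ over [sqrt(2)/2, sqrt(6)/2) of (2 - t**2)·t^(s-1) joins the sum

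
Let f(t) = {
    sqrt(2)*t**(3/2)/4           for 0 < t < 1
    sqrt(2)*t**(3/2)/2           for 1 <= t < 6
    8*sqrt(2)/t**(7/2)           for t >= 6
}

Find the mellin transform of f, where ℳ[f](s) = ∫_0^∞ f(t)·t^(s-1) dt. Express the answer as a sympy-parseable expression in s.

reversing the common scale on t: t**(3/2) on [0, 1/2); 2*t**(3/2) on [1/2, 3); t**(-7/2) on [3, ∞)
reversing the shared t-power: t on [0, 1/2); 2*t on [1/2, 3); t**(-4) on [3, ∞)
split f at 1, 6: ℳ[f](s) collects 3 kernel integrals
over [0, 1), the kernel integral of sqrt(2)*t**(3/2)/4 enters the sum
piece [1, 6): integrate sqrt(2)*t**(3/2)/2 against the kernel
segment [6, ∞) carries 8*sqrt(2)/t**(7/2); integrate it

(3880*sqrt(3)*6**s*s - 13620*sqrt(3)*6**s - 162*sqrt(2)*s + 567*sqrt(2))/(162*(4*s**2 - 8*s - 21))
  -3/2 < Re(s) < 7/2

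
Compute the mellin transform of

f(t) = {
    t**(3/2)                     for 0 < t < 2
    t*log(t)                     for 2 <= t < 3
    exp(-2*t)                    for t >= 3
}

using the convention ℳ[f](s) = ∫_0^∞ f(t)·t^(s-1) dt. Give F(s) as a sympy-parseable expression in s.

(-12**s*s*(2*s + 3)*log(4) - 12**s*(2*s + 3)*log(4) + 12**s*(4*s + 6) + 12**s*sqrt(2)*(4*s**2 + 8*s + 4) + 3*18**s*s*(2*s + 3)*log(3) + 18**s*(-6*s - 9) + 3*18**s*(2*s + 3)*log(3) + 3**s*(2*s + 3)*(s**2 + 2*s + 1)*uppergamma(s, 6))/(6**s*(2*s + 3)*(s**2 + 2*s + 1))
  Re(s) > -3/2

breakpoints 2, 3: one integral from each of the 3 segments
∫ t**(3/2)·t^(s-1) over [0, 2)
for t in [2, 3): the term is ∫ t*log(t)·t^(s-1)
the [3, ∞) slice contributes ∫ exp(-2*t)·t^(s-1) dt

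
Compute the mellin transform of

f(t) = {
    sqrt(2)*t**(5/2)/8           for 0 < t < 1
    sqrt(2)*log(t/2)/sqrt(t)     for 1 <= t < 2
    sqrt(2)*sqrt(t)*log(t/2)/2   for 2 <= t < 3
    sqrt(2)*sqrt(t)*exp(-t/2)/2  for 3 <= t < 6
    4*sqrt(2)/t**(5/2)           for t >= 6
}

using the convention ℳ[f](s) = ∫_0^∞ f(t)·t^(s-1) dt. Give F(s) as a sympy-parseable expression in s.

2**s*2**(-s - 1/2)*(108*2**(s + 1/2)*(-2*s + (s + 1/2)**2)*(s - 5/2)*(s + 1/2)**2*(s + 5/2)*uppergamma(s + 1/2, 3/2) - 108*2**(s + 1/2)*(-2*s + (s + 1/2)**2)*(s - 5/2)*(s + 1/2)**2*(s + 5/2)*uppergamma(s + 1/2, 3) + 108*2**(s + 1/2)*(-2*s + (s + 1/2)**2)*(s - 5/2)*(s + 5/2) - 108*2**(s + 1/2)*(s - 5/2)*(s + 1/2)**2*(s + 5/2) - 108*3**(s + 1/2)*(-2*s + (s + 1/2)**2)*(s - 5/2)*(s + 1/2)*(s + 5/2)*log(2) + 108*3**(s + 1/2)*(-2*s + (s + 1/2)**2)*(s - 5/2)*(s + 1/2)*(s + 5/2)*log(3) - 108*3**(s + 1/2)*(-2*s + (s + 1/2)**2)*(s - 5/2)*(s + 5/2) - 4*6**(s + 1/2)*(-2*s + (s + 1/2)**2)*(s + 1/2)**2*(s + 5/2) + 27*(-2*s + (s + 1/2)**2)*(s - 5/2)*(s + 1/2)**2 + 216*(s - 5/2)*(s + 1/2)**3*(s + 5/2)*log(2) - 216*(s - 5/2)*(s + 1/2)**2*(s + 5/2)*log(2) + 216*(s - 5/2)*(s + 1/2)**2*(s + 5/2))/(108*(-2*s + (s + 1/2)**2)*(s - 5/2)*(s + 1/2)**2*(s + 5/2))
  -5/2 < Re(s) < 5/2

strip the common scale on t: t**(5/2) on [0, 1/2); log(t)/sqrt(t) on [1/2, 1); sqrt(t)*log(t) on [1, 3/2); …
back out the shared t-power: t**2 on [0, 1/2); log(t)/t on [1/2, 1); log(t) on [1, 3/2); …
integrate the 5 segments split at 1, 2, 3, 6, then add the results
on [0, 1) integrate f = sqrt(2)*t**(5/2)/8 against the kernel
∫ over [1, 2) of sqrt(2)*log(t/2)/sqrt(t)·t^(s-1) joins the sum
the [2, 3) slice contributes ∫ sqrt(2)*sqrt(t)*log(t/2)/2·t^(s-1) dt
∫ sqrt(2)*sqrt(t)*exp(-t/2)/2·t^(s-1) over [3, 6)
over [6, ∞), the kernel integral of 4*sqrt(2)/t**(5/2) enters the sum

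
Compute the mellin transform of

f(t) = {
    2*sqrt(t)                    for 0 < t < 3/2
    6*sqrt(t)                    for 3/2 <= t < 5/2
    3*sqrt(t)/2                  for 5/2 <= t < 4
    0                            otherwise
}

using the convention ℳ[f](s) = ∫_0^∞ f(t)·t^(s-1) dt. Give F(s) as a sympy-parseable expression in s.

split f at 3/2, 5/2: ℳ[f](s) collects 3 kernel integrals
∫ 2*sqrt(t)·t^(s-1) over [0, 3/2)
[3/2, 5/2) adds the kernel integral of 6*sqrt(t)
over [5/2, 4), the kernel integral of 3*sqrt(t)/2 enters the sum

(-8*(3/2)**(s + 1/2) + 3*4**(s + 1/2) + 9*(5/2)**(s + 1/2))/(2*s + 1)
  Re(s) > -1/2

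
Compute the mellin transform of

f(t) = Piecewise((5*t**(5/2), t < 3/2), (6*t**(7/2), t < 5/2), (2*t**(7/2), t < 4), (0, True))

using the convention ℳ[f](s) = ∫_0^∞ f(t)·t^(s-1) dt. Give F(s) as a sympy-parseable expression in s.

(2048*2**(3*s)*s + 5120*2**(3*s) - 36*3**s*sqrt(6)*s - 45*3**s*sqrt(6) + 250*sqrt(10)*5**s*s + 625*sqrt(10)*5**s)/(2*2**s*(4*s**2 + 24*s + 35))
  Re(s) > -5/2

linearity at 3/2, 5/2 turns ℳ[f](s) into 3 summed integrals
between 0 and 3/2 the integrand is 5*t**(5/2)·t^(s-1)
segment 3/2 to 5/2 holds 6*t**(7/2); add its integral
on [5/2, 4): add ∫ 2*t**(7/2)·t^(s-1) dt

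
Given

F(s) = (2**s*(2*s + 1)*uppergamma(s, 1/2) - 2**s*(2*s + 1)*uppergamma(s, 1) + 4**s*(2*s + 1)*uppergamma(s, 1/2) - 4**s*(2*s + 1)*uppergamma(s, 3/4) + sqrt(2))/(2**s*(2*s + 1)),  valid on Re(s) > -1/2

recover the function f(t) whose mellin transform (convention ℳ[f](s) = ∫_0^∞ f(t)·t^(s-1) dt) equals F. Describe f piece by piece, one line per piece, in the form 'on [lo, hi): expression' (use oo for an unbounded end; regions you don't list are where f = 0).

integrate the 3 segments split at 1/2, 1, then add the results
[0, 1/2) adds the kernel integral of sqrt(t)
on [1/2, 1): add ∫ exp(-t)·t^(s-1) dt
between 1 and 3/2 the integrand is exp(-t/2)·t^(s-1)

on [0, 1/2): sqrt(t)
on [1/2, 1): exp(-t)
on [1, 3/2): exp(-t/2)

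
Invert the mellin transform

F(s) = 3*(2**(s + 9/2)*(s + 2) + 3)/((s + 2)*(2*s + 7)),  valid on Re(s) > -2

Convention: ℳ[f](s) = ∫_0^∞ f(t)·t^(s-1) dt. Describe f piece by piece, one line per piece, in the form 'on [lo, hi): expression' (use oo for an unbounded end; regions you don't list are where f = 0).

on [0, 1): 3*t**2
on [1, 2): 3*t**(7/2)

integrate the 2 segments split at 1, then add the results
piece [0, 1): integrate 3*t**2 against the kernel
segment 1 to 2 holds 3*t**(7/2); add its integral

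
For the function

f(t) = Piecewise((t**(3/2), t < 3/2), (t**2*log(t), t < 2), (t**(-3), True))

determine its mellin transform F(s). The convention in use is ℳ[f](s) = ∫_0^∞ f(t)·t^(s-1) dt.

back out the shared t-power: sqrt(t) on [0, 3/2); t*log(t) on [3/2, 2); t**(-4) on [2, ∞)
split f at 3/2, 2: ℳ[f](s) collects 3 kernel integrals
piece [0, 3/2): integrate t**(3/2) against the kernel
segment [3/2, 2) carries t**2*log(t); integrate it
∫ t**(-3)·t^(s-1) over [2, ∞)

(-32*2**(2*s)*(s - 3)*(2*s + 3) + 3**s*(s - 3)*(s + 1)*(2*s + 3)*(-18*log(3) + 18*log(2)) + 3**s*(s - 3)*(2*s + 3)*(-18*log(3) + 18*log(2)) + 18*3**s*(s - 3)*(2*s + 3) + 12*3**s*sqrt(6)*(s - 3)*(2*s + (s + 1)**2 + 3) + 32*4**s*(s - 3)*(s + 1)*(2*s + 3)*log(2) + 32*4**s*(s - 3)*(2*s + 3)*log(2) - 4**s*(2*s + 3)*(2*s + (s + 1)**2 + 3))/(8*2**s*(s - 3)*(2*s + 3)*(2*s + (s + 1)**2 + 3))
  -3/2 < Re(s) < 3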